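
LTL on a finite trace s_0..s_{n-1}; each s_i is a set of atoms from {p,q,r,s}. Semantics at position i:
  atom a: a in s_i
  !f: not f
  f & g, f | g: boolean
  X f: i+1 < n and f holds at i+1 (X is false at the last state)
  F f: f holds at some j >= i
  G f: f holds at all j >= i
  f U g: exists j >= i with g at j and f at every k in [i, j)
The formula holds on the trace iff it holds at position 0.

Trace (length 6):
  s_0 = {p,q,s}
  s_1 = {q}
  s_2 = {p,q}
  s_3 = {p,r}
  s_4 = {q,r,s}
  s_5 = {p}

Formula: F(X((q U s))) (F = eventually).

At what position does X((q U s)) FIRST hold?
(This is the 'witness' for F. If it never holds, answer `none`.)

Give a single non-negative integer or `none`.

Answer: 3

Derivation:
s_0={p,q,s}: X((q U s))=False (q U s)=True q=True s=True
s_1={q}: X((q U s))=False (q U s)=False q=True s=False
s_2={p,q}: X((q U s))=False (q U s)=False q=True s=False
s_3={p,r}: X((q U s))=True (q U s)=False q=False s=False
s_4={q,r,s}: X((q U s))=False (q U s)=True q=True s=True
s_5={p}: X((q U s))=False (q U s)=False q=False s=False
F(X((q U s))) holds; first witness at position 3.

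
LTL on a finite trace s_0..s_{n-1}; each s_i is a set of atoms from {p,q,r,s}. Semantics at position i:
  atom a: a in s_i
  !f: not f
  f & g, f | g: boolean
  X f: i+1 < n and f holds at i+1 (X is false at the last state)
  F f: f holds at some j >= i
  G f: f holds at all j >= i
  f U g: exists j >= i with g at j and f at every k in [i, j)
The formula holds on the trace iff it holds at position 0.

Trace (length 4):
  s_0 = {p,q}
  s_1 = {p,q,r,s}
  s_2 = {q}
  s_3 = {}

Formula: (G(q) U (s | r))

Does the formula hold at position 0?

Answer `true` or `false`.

s_0={p,q}: (G(q) U (s | r))=False G(q)=False q=True (s | r)=False s=False r=False
s_1={p,q,r,s}: (G(q) U (s | r))=True G(q)=False q=True (s | r)=True s=True r=True
s_2={q}: (G(q) U (s | r))=False G(q)=False q=True (s | r)=False s=False r=False
s_3={}: (G(q) U (s | r))=False G(q)=False q=False (s | r)=False s=False r=False

Answer: false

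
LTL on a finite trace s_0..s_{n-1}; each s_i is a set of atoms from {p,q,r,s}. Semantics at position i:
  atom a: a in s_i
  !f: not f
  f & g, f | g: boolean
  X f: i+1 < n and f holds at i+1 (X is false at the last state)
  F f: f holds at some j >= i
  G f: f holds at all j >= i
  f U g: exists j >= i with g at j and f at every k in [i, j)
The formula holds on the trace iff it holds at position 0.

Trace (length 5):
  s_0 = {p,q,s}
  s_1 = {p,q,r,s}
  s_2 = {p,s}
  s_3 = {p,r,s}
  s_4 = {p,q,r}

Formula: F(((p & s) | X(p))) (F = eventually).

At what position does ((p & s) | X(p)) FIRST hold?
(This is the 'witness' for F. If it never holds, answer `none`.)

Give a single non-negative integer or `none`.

s_0={p,q,s}: ((p & s) | X(p))=True (p & s)=True p=True s=True X(p)=True
s_1={p,q,r,s}: ((p & s) | X(p))=True (p & s)=True p=True s=True X(p)=True
s_2={p,s}: ((p & s) | X(p))=True (p & s)=True p=True s=True X(p)=True
s_3={p,r,s}: ((p & s) | X(p))=True (p & s)=True p=True s=True X(p)=True
s_4={p,q,r}: ((p & s) | X(p))=False (p & s)=False p=True s=False X(p)=False
F(((p & s) | X(p))) holds; first witness at position 0.

Answer: 0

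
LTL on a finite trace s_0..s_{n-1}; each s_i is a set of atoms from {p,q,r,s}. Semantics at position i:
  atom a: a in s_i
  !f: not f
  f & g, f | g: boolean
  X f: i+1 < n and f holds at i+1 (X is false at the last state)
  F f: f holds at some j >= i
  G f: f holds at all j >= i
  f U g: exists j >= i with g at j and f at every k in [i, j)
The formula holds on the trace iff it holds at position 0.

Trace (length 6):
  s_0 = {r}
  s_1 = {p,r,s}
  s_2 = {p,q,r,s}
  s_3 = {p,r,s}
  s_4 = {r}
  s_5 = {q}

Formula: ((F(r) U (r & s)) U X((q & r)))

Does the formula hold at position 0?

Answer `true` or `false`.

s_0={r}: ((F(r) U (r & s)) U X((q & r)))=True (F(r) U (r & s))=True F(r)=True r=True (r & s)=False s=False X((q & r))=False (q & r)=False q=False
s_1={p,r,s}: ((F(r) U (r & s)) U X((q & r)))=True (F(r) U (r & s))=True F(r)=True r=True (r & s)=True s=True X((q & r))=True (q & r)=False q=False
s_2={p,q,r,s}: ((F(r) U (r & s)) U X((q & r)))=False (F(r) U (r & s))=True F(r)=True r=True (r & s)=True s=True X((q & r))=False (q & r)=True q=True
s_3={p,r,s}: ((F(r) U (r & s)) U X((q & r)))=False (F(r) U (r & s))=True F(r)=True r=True (r & s)=True s=True X((q & r))=False (q & r)=False q=False
s_4={r}: ((F(r) U (r & s)) U X((q & r)))=False (F(r) U (r & s))=False F(r)=True r=True (r & s)=False s=False X((q & r))=False (q & r)=False q=False
s_5={q}: ((F(r) U (r & s)) U X((q & r)))=False (F(r) U (r & s))=False F(r)=False r=False (r & s)=False s=False X((q & r))=False (q & r)=False q=True

Answer: true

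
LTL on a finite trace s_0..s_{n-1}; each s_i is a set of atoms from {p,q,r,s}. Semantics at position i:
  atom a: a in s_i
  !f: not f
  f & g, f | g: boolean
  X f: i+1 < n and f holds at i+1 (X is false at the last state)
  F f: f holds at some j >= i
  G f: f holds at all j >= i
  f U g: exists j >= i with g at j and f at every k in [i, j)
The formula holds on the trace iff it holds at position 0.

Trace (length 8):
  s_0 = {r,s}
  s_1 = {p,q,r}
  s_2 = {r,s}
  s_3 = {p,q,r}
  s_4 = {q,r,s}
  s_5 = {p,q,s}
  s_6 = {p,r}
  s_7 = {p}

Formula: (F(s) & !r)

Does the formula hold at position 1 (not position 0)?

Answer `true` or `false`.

Answer: false

Derivation:
s_0={r,s}: (F(s) & !r)=False F(s)=True s=True !r=False r=True
s_1={p,q,r}: (F(s) & !r)=False F(s)=True s=False !r=False r=True
s_2={r,s}: (F(s) & !r)=False F(s)=True s=True !r=False r=True
s_3={p,q,r}: (F(s) & !r)=False F(s)=True s=False !r=False r=True
s_4={q,r,s}: (F(s) & !r)=False F(s)=True s=True !r=False r=True
s_5={p,q,s}: (F(s) & !r)=True F(s)=True s=True !r=True r=False
s_6={p,r}: (F(s) & !r)=False F(s)=False s=False !r=False r=True
s_7={p}: (F(s) & !r)=False F(s)=False s=False !r=True r=False
Evaluating at position 1: result = False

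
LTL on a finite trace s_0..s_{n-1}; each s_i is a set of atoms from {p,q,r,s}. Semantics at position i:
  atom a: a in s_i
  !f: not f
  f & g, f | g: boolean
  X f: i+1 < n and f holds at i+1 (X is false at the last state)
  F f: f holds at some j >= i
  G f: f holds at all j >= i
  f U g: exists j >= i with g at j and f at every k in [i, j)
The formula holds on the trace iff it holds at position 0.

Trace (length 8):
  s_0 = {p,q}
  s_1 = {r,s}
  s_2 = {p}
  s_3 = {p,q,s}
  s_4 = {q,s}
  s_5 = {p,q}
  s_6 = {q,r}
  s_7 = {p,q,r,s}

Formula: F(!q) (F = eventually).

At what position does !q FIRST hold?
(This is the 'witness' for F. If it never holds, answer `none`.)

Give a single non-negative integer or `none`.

Answer: 1

Derivation:
s_0={p,q}: !q=False q=True
s_1={r,s}: !q=True q=False
s_2={p}: !q=True q=False
s_3={p,q,s}: !q=False q=True
s_4={q,s}: !q=False q=True
s_5={p,q}: !q=False q=True
s_6={q,r}: !q=False q=True
s_7={p,q,r,s}: !q=False q=True
F(!q) holds; first witness at position 1.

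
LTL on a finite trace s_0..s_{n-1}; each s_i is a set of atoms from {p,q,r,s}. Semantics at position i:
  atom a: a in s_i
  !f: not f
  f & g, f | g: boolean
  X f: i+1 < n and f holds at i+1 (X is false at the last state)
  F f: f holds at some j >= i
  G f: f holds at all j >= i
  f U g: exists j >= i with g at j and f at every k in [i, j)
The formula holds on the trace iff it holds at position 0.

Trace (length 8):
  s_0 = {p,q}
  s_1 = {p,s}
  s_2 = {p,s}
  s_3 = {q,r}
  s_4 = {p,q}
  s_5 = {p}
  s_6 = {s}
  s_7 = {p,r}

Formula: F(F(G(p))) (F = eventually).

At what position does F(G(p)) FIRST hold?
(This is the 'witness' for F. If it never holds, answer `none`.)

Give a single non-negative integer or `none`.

Answer: 0

Derivation:
s_0={p,q}: F(G(p))=True G(p)=False p=True
s_1={p,s}: F(G(p))=True G(p)=False p=True
s_2={p,s}: F(G(p))=True G(p)=False p=True
s_3={q,r}: F(G(p))=True G(p)=False p=False
s_4={p,q}: F(G(p))=True G(p)=False p=True
s_5={p}: F(G(p))=True G(p)=False p=True
s_6={s}: F(G(p))=True G(p)=False p=False
s_7={p,r}: F(G(p))=True G(p)=True p=True
F(F(G(p))) holds; first witness at position 0.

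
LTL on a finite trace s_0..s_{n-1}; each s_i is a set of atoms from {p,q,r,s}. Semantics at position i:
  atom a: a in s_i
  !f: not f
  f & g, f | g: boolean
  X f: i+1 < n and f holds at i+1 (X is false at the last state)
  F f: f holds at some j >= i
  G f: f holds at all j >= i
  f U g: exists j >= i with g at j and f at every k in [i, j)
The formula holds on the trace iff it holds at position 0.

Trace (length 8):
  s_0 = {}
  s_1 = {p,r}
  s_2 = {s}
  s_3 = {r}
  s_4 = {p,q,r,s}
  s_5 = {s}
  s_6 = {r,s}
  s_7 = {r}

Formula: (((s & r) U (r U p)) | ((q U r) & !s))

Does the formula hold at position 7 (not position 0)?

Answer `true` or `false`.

Answer: true

Derivation:
s_0={}: (((s & r) U (r U p)) | ((q U r) & !s))=False ((s & r) U (r U p))=False (s & r)=False s=False r=False (r U p)=False p=False ((q U r) & !s)=False (q U r)=False q=False !s=True
s_1={p,r}: (((s & r) U (r U p)) | ((q U r) & !s))=True ((s & r) U (r U p))=True (s & r)=False s=False r=True (r U p)=True p=True ((q U r) & !s)=True (q U r)=True q=False !s=True
s_2={s}: (((s & r) U (r U p)) | ((q U r) & !s))=False ((s & r) U (r U p))=False (s & r)=False s=True r=False (r U p)=False p=False ((q U r) & !s)=False (q U r)=False q=False !s=False
s_3={r}: (((s & r) U (r U p)) | ((q U r) & !s))=True ((s & r) U (r U p))=True (s & r)=False s=False r=True (r U p)=True p=False ((q U r) & !s)=True (q U r)=True q=False !s=True
s_4={p,q,r,s}: (((s & r) U (r U p)) | ((q U r) & !s))=True ((s & r) U (r U p))=True (s & r)=True s=True r=True (r U p)=True p=True ((q U r) & !s)=False (q U r)=True q=True !s=False
s_5={s}: (((s & r) U (r U p)) | ((q U r) & !s))=False ((s & r) U (r U p))=False (s & r)=False s=True r=False (r U p)=False p=False ((q U r) & !s)=False (q U r)=False q=False !s=False
s_6={r,s}: (((s & r) U (r U p)) | ((q U r) & !s))=False ((s & r) U (r U p))=False (s & r)=True s=True r=True (r U p)=False p=False ((q U r) & !s)=False (q U r)=True q=False !s=False
s_7={r}: (((s & r) U (r U p)) | ((q U r) & !s))=True ((s & r) U (r U p))=False (s & r)=False s=False r=True (r U p)=False p=False ((q U r) & !s)=True (q U r)=True q=False !s=True
Evaluating at position 7: result = True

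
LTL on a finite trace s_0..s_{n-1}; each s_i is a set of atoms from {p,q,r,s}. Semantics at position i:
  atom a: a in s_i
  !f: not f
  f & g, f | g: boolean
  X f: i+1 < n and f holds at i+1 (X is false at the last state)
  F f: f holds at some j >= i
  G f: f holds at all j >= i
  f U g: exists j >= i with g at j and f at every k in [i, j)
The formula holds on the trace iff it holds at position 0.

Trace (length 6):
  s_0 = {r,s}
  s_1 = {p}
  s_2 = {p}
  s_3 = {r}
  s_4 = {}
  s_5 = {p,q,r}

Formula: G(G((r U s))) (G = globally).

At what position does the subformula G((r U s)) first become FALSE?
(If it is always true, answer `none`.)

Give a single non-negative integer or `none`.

Answer: 0

Derivation:
s_0={r,s}: G((r U s))=False (r U s)=True r=True s=True
s_1={p}: G((r U s))=False (r U s)=False r=False s=False
s_2={p}: G((r U s))=False (r U s)=False r=False s=False
s_3={r}: G((r U s))=False (r U s)=False r=True s=False
s_4={}: G((r U s))=False (r U s)=False r=False s=False
s_5={p,q,r}: G((r U s))=False (r U s)=False r=True s=False
G(G((r U s))) holds globally = False
First violation at position 0.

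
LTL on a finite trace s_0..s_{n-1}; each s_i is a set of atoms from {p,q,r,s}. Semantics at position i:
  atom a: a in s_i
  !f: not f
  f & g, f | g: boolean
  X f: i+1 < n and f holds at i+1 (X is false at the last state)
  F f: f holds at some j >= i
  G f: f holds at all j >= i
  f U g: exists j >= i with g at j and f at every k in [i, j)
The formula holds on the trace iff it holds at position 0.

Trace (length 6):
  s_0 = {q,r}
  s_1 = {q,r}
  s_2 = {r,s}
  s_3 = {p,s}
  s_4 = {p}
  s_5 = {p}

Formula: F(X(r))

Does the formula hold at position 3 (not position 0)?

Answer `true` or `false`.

s_0={q,r}: F(X(r))=True X(r)=True r=True
s_1={q,r}: F(X(r))=True X(r)=True r=True
s_2={r,s}: F(X(r))=False X(r)=False r=True
s_3={p,s}: F(X(r))=False X(r)=False r=False
s_4={p}: F(X(r))=False X(r)=False r=False
s_5={p}: F(X(r))=False X(r)=False r=False
Evaluating at position 3: result = False

Answer: false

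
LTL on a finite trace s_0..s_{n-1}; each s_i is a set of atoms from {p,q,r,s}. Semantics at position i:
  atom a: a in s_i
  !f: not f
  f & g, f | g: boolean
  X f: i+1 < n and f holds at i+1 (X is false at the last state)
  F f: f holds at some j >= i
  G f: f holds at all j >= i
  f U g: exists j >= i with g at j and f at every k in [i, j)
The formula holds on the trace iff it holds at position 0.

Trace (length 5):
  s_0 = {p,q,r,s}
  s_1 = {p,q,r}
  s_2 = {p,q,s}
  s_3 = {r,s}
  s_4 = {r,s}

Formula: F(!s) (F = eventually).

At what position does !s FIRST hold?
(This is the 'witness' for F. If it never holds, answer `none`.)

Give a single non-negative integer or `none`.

Answer: 1

Derivation:
s_0={p,q,r,s}: !s=False s=True
s_1={p,q,r}: !s=True s=False
s_2={p,q,s}: !s=False s=True
s_3={r,s}: !s=False s=True
s_4={r,s}: !s=False s=True
F(!s) holds; first witness at position 1.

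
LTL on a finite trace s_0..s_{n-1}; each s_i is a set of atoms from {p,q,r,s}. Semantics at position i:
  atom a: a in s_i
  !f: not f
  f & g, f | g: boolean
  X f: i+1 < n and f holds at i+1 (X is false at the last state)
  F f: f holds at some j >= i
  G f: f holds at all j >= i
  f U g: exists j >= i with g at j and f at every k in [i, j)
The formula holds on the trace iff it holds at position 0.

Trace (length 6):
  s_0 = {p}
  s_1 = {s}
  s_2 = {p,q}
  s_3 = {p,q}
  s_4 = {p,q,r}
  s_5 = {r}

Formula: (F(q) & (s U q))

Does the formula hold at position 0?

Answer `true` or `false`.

s_0={p}: (F(q) & (s U q))=False F(q)=True q=False (s U q)=False s=False
s_1={s}: (F(q) & (s U q))=True F(q)=True q=False (s U q)=True s=True
s_2={p,q}: (F(q) & (s U q))=True F(q)=True q=True (s U q)=True s=False
s_3={p,q}: (F(q) & (s U q))=True F(q)=True q=True (s U q)=True s=False
s_4={p,q,r}: (F(q) & (s U q))=True F(q)=True q=True (s U q)=True s=False
s_5={r}: (F(q) & (s U q))=False F(q)=False q=False (s U q)=False s=False

Answer: false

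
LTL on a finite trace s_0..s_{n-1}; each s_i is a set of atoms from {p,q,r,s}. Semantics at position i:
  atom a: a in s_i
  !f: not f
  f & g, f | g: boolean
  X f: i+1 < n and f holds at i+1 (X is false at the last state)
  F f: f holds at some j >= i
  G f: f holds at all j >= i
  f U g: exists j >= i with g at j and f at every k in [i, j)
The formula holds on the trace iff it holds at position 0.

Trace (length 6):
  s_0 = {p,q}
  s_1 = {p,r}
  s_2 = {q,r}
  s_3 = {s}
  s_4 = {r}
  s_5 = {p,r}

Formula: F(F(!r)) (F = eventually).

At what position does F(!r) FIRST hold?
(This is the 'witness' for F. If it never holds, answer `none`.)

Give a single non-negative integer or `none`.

s_0={p,q}: F(!r)=True !r=True r=False
s_1={p,r}: F(!r)=True !r=False r=True
s_2={q,r}: F(!r)=True !r=False r=True
s_3={s}: F(!r)=True !r=True r=False
s_4={r}: F(!r)=False !r=False r=True
s_5={p,r}: F(!r)=False !r=False r=True
F(F(!r)) holds; first witness at position 0.

Answer: 0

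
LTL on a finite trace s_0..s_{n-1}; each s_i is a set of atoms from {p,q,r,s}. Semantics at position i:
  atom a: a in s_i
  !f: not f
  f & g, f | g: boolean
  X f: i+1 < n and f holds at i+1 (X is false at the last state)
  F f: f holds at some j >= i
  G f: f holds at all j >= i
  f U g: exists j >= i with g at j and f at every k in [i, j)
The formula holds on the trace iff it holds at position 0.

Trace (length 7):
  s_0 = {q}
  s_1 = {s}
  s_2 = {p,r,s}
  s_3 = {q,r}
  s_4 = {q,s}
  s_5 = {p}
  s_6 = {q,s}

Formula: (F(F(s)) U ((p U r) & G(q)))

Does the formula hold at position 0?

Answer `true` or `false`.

Answer: false

Derivation:
s_0={q}: (F(F(s)) U ((p U r) & G(q)))=False F(F(s))=True F(s)=True s=False ((p U r) & G(q))=False (p U r)=False p=False r=False G(q)=False q=True
s_1={s}: (F(F(s)) U ((p U r) & G(q)))=False F(F(s))=True F(s)=True s=True ((p U r) & G(q))=False (p U r)=False p=False r=False G(q)=False q=False
s_2={p,r,s}: (F(F(s)) U ((p U r) & G(q)))=False F(F(s))=True F(s)=True s=True ((p U r) & G(q))=False (p U r)=True p=True r=True G(q)=False q=False
s_3={q,r}: (F(F(s)) U ((p U r) & G(q)))=False F(F(s))=True F(s)=True s=False ((p U r) & G(q))=False (p U r)=True p=False r=True G(q)=False q=True
s_4={q,s}: (F(F(s)) U ((p U r) & G(q)))=False F(F(s))=True F(s)=True s=True ((p U r) & G(q))=False (p U r)=False p=False r=False G(q)=False q=True
s_5={p}: (F(F(s)) U ((p U r) & G(q)))=False F(F(s))=True F(s)=True s=False ((p U r) & G(q))=False (p U r)=False p=True r=False G(q)=False q=False
s_6={q,s}: (F(F(s)) U ((p U r) & G(q)))=False F(F(s))=True F(s)=True s=True ((p U r) & G(q))=False (p U r)=False p=False r=False G(q)=True q=True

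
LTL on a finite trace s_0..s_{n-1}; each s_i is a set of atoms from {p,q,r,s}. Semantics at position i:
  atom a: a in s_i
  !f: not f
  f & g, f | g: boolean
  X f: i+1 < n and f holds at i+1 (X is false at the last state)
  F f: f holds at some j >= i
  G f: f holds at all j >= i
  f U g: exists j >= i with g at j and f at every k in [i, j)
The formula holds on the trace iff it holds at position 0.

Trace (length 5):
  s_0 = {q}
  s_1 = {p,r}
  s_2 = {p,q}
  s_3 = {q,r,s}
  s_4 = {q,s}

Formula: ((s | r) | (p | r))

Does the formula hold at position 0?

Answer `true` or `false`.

Answer: false

Derivation:
s_0={q}: ((s | r) | (p | r))=False (s | r)=False s=False r=False (p | r)=False p=False
s_1={p,r}: ((s | r) | (p | r))=True (s | r)=True s=False r=True (p | r)=True p=True
s_2={p,q}: ((s | r) | (p | r))=True (s | r)=False s=False r=False (p | r)=True p=True
s_3={q,r,s}: ((s | r) | (p | r))=True (s | r)=True s=True r=True (p | r)=True p=False
s_4={q,s}: ((s | r) | (p | r))=True (s | r)=True s=True r=False (p | r)=False p=False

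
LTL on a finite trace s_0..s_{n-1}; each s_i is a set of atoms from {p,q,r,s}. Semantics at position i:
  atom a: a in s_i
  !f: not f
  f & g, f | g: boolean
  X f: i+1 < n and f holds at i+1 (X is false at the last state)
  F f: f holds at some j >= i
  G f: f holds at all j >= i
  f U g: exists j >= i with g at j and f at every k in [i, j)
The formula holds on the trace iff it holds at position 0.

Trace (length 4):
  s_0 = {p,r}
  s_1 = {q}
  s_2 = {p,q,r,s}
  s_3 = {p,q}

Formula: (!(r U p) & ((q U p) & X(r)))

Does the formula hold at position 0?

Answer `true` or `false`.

Answer: false

Derivation:
s_0={p,r}: (!(r U p) & ((q U p) & X(r)))=False !(r U p)=False (r U p)=True r=True p=True ((q U p) & X(r))=False (q U p)=True q=False X(r)=False
s_1={q}: (!(r U p) & ((q U p) & X(r)))=True !(r U p)=True (r U p)=False r=False p=False ((q U p) & X(r))=True (q U p)=True q=True X(r)=True
s_2={p,q,r,s}: (!(r U p) & ((q U p) & X(r)))=False !(r U p)=False (r U p)=True r=True p=True ((q U p) & X(r))=False (q U p)=True q=True X(r)=False
s_3={p,q}: (!(r U p) & ((q U p) & X(r)))=False !(r U p)=False (r U p)=True r=False p=True ((q U p) & X(r))=False (q U p)=True q=True X(r)=False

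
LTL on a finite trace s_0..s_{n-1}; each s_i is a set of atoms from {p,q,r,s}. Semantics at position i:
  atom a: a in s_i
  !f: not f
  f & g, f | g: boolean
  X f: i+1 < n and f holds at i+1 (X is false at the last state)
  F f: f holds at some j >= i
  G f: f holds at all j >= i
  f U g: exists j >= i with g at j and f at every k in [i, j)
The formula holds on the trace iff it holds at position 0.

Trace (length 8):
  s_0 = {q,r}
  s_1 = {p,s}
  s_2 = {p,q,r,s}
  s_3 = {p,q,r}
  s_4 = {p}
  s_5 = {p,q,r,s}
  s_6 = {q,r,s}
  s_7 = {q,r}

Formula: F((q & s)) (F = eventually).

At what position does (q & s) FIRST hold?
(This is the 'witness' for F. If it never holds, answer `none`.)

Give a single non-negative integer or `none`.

s_0={q,r}: (q & s)=False q=True s=False
s_1={p,s}: (q & s)=False q=False s=True
s_2={p,q,r,s}: (q & s)=True q=True s=True
s_3={p,q,r}: (q & s)=False q=True s=False
s_4={p}: (q & s)=False q=False s=False
s_5={p,q,r,s}: (q & s)=True q=True s=True
s_6={q,r,s}: (q & s)=True q=True s=True
s_7={q,r}: (q & s)=False q=True s=False
F((q & s)) holds; first witness at position 2.

Answer: 2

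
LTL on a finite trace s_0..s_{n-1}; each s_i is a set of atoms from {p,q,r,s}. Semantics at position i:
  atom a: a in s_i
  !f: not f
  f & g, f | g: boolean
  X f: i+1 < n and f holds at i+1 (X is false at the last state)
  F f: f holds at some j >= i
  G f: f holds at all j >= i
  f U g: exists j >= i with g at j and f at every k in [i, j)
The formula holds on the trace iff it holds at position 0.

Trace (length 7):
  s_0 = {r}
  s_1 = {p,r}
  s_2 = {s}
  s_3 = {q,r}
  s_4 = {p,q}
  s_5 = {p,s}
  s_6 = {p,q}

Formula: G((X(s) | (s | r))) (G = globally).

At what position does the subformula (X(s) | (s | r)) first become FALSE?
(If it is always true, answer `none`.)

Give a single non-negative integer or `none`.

s_0={r}: (X(s) | (s | r))=True X(s)=False s=False (s | r)=True r=True
s_1={p,r}: (X(s) | (s | r))=True X(s)=True s=False (s | r)=True r=True
s_2={s}: (X(s) | (s | r))=True X(s)=False s=True (s | r)=True r=False
s_3={q,r}: (X(s) | (s | r))=True X(s)=False s=False (s | r)=True r=True
s_4={p,q}: (X(s) | (s | r))=True X(s)=True s=False (s | r)=False r=False
s_5={p,s}: (X(s) | (s | r))=True X(s)=False s=True (s | r)=True r=False
s_6={p,q}: (X(s) | (s | r))=False X(s)=False s=False (s | r)=False r=False
G((X(s) | (s | r))) holds globally = False
First violation at position 6.

Answer: 6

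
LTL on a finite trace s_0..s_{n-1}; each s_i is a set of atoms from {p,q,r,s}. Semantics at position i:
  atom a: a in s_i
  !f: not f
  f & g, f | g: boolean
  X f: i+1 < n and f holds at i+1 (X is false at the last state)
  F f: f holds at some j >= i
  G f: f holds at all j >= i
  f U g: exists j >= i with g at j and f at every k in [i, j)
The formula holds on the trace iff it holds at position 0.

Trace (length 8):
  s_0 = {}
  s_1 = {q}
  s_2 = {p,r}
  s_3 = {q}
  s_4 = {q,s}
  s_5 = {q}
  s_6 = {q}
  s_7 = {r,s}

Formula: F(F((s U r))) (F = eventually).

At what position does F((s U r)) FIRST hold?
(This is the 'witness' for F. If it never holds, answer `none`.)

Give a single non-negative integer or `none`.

s_0={}: F((s U r))=True (s U r)=False s=False r=False
s_1={q}: F((s U r))=True (s U r)=False s=False r=False
s_2={p,r}: F((s U r))=True (s U r)=True s=False r=True
s_3={q}: F((s U r))=True (s U r)=False s=False r=False
s_4={q,s}: F((s U r))=True (s U r)=False s=True r=False
s_5={q}: F((s U r))=True (s U r)=False s=False r=False
s_6={q}: F((s U r))=True (s U r)=False s=False r=False
s_7={r,s}: F((s U r))=True (s U r)=True s=True r=True
F(F((s U r))) holds; first witness at position 0.

Answer: 0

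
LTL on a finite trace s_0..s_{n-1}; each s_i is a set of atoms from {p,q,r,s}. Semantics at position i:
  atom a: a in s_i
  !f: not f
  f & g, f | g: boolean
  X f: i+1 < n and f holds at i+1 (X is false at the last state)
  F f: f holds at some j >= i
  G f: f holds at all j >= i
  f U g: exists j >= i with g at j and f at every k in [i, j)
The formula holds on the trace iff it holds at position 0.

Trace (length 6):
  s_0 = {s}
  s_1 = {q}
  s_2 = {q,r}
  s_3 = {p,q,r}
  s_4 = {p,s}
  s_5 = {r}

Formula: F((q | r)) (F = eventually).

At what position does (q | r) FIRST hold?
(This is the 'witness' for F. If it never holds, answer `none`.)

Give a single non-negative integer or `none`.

Answer: 1

Derivation:
s_0={s}: (q | r)=False q=False r=False
s_1={q}: (q | r)=True q=True r=False
s_2={q,r}: (q | r)=True q=True r=True
s_3={p,q,r}: (q | r)=True q=True r=True
s_4={p,s}: (q | r)=False q=False r=False
s_5={r}: (q | r)=True q=False r=True
F((q | r)) holds; first witness at position 1.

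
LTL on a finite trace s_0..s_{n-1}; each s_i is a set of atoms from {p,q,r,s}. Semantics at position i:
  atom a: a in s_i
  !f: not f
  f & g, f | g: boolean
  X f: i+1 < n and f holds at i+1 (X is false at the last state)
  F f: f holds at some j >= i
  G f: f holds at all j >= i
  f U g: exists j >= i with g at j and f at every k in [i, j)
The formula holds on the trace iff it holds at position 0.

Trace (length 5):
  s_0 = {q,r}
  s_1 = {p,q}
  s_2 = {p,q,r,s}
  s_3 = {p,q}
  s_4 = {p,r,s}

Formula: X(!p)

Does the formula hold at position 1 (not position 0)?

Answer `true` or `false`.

s_0={q,r}: X(!p)=False !p=True p=False
s_1={p,q}: X(!p)=False !p=False p=True
s_2={p,q,r,s}: X(!p)=False !p=False p=True
s_3={p,q}: X(!p)=False !p=False p=True
s_4={p,r,s}: X(!p)=False !p=False p=True
Evaluating at position 1: result = False

Answer: false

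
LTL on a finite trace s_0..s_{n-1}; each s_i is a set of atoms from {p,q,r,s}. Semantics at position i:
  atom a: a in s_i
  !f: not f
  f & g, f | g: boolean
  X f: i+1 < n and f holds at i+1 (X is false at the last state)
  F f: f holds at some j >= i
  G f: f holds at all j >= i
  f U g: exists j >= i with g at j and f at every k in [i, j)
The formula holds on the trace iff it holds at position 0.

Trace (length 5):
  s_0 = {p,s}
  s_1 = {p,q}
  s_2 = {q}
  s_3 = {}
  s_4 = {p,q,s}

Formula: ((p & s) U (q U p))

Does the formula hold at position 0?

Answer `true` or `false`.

s_0={p,s}: ((p & s) U (q U p))=True (p & s)=True p=True s=True (q U p)=True q=False
s_1={p,q}: ((p & s) U (q U p))=True (p & s)=False p=True s=False (q U p)=True q=True
s_2={q}: ((p & s) U (q U p))=False (p & s)=False p=False s=False (q U p)=False q=True
s_3={}: ((p & s) U (q U p))=False (p & s)=False p=False s=False (q U p)=False q=False
s_4={p,q,s}: ((p & s) U (q U p))=True (p & s)=True p=True s=True (q U p)=True q=True

Answer: true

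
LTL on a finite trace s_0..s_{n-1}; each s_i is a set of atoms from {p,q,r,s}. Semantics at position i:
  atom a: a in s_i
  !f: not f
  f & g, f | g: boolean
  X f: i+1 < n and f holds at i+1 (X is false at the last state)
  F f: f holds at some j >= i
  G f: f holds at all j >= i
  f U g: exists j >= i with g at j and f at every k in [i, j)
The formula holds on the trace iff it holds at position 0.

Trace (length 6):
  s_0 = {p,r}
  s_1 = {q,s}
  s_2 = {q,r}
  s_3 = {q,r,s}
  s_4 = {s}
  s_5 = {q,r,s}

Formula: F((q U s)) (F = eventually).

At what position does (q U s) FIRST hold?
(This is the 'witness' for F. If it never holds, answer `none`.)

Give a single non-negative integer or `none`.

Answer: 1

Derivation:
s_0={p,r}: (q U s)=False q=False s=False
s_1={q,s}: (q U s)=True q=True s=True
s_2={q,r}: (q U s)=True q=True s=False
s_3={q,r,s}: (q U s)=True q=True s=True
s_4={s}: (q U s)=True q=False s=True
s_5={q,r,s}: (q U s)=True q=True s=True
F((q U s)) holds; first witness at position 1.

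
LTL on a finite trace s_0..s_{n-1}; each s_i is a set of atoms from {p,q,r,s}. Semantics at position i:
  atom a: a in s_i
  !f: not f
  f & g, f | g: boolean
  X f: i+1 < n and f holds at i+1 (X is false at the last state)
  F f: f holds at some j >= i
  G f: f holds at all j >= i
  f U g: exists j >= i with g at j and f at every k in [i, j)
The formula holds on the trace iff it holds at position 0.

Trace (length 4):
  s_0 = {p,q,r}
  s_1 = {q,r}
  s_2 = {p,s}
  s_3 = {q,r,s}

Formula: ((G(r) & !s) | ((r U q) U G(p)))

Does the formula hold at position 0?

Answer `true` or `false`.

Answer: false

Derivation:
s_0={p,q,r}: ((G(r) & !s) | ((r U q) U G(p)))=False (G(r) & !s)=False G(r)=False r=True !s=True s=False ((r U q) U G(p))=False (r U q)=True q=True G(p)=False p=True
s_1={q,r}: ((G(r) & !s) | ((r U q) U G(p)))=False (G(r) & !s)=False G(r)=False r=True !s=True s=False ((r U q) U G(p))=False (r U q)=True q=True G(p)=False p=False
s_2={p,s}: ((G(r) & !s) | ((r U q) U G(p)))=False (G(r) & !s)=False G(r)=False r=False !s=False s=True ((r U q) U G(p))=False (r U q)=False q=False G(p)=False p=True
s_3={q,r,s}: ((G(r) & !s) | ((r U q) U G(p)))=False (G(r) & !s)=False G(r)=True r=True !s=False s=True ((r U q) U G(p))=False (r U q)=True q=True G(p)=False p=False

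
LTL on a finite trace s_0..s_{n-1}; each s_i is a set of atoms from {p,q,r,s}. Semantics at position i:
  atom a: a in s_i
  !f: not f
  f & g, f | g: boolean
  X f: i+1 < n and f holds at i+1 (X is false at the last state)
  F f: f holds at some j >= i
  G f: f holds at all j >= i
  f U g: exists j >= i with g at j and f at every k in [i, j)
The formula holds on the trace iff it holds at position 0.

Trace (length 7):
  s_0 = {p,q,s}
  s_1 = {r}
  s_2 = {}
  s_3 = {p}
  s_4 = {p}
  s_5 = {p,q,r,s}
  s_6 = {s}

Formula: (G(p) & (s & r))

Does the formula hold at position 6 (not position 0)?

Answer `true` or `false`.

s_0={p,q,s}: (G(p) & (s & r))=False G(p)=False p=True (s & r)=False s=True r=False
s_1={r}: (G(p) & (s & r))=False G(p)=False p=False (s & r)=False s=False r=True
s_2={}: (G(p) & (s & r))=False G(p)=False p=False (s & r)=False s=False r=False
s_3={p}: (G(p) & (s & r))=False G(p)=False p=True (s & r)=False s=False r=False
s_4={p}: (G(p) & (s & r))=False G(p)=False p=True (s & r)=False s=False r=False
s_5={p,q,r,s}: (G(p) & (s & r))=False G(p)=False p=True (s & r)=True s=True r=True
s_6={s}: (G(p) & (s & r))=False G(p)=False p=False (s & r)=False s=True r=False
Evaluating at position 6: result = False

Answer: false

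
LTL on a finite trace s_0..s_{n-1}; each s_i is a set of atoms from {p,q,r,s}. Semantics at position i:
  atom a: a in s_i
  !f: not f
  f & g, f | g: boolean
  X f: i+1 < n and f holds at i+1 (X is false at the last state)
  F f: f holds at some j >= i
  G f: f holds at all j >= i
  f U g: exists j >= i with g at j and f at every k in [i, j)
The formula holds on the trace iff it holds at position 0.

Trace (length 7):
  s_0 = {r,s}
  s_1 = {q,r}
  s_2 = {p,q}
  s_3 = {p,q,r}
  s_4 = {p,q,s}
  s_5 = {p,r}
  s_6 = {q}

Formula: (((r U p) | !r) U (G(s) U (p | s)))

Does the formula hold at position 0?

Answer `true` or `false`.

s_0={r,s}: (((r U p) | !r) U (G(s) U (p | s)))=True ((r U p) | !r)=True (r U p)=True r=True p=False !r=False (G(s) U (p | s))=True G(s)=False s=True (p | s)=True
s_1={q,r}: (((r U p) | !r) U (G(s) U (p | s)))=True ((r U p) | !r)=True (r U p)=True r=True p=False !r=False (G(s) U (p | s))=False G(s)=False s=False (p | s)=False
s_2={p,q}: (((r U p) | !r) U (G(s) U (p | s)))=True ((r U p) | !r)=True (r U p)=True r=False p=True !r=True (G(s) U (p | s))=True G(s)=False s=False (p | s)=True
s_3={p,q,r}: (((r U p) | !r) U (G(s) U (p | s)))=True ((r U p) | !r)=True (r U p)=True r=True p=True !r=False (G(s) U (p | s))=True G(s)=False s=False (p | s)=True
s_4={p,q,s}: (((r U p) | !r) U (G(s) U (p | s)))=True ((r U p) | !r)=True (r U p)=True r=False p=True !r=True (G(s) U (p | s))=True G(s)=False s=True (p | s)=True
s_5={p,r}: (((r U p) | !r) U (G(s) U (p | s)))=True ((r U p) | !r)=True (r U p)=True r=True p=True !r=False (G(s) U (p | s))=True G(s)=False s=False (p | s)=True
s_6={q}: (((r U p) | !r) U (G(s) U (p | s)))=False ((r U p) | !r)=True (r U p)=False r=False p=False !r=True (G(s) U (p | s))=False G(s)=False s=False (p | s)=False

Answer: true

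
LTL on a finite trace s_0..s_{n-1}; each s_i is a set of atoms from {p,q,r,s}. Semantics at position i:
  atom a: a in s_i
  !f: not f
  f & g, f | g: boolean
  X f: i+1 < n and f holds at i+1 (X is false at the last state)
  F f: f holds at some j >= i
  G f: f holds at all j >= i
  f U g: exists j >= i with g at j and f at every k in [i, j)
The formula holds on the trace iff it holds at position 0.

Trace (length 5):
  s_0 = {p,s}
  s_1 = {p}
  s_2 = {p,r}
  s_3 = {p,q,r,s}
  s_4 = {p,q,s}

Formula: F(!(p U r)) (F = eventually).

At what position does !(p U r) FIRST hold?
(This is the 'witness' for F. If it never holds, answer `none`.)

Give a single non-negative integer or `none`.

Answer: 4

Derivation:
s_0={p,s}: !(p U r)=False (p U r)=True p=True r=False
s_1={p}: !(p U r)=False (p U r)=True p=True r=False
s_2={p,r}: !(p U r)=False (p U r)=True p=True r=True
s_3={p,q,r,s}: !(p U r)=False (p U r)=True p=True r=True
s_4={p,q,s}: !(p U r)=True (p U r)=False p=True r=False
F(!(p U r)) holds; first witness at position 4.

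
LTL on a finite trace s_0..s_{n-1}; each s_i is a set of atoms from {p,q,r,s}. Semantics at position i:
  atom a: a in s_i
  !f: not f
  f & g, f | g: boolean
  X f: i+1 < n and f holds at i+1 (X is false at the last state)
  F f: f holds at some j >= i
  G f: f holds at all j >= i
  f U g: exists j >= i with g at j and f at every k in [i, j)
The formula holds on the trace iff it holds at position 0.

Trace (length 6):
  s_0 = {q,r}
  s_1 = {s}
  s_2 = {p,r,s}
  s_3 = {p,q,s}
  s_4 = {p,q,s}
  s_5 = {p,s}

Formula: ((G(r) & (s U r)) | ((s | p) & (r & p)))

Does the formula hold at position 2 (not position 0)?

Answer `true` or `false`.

Answer: true

Derivation:
s_0={q,r}: ((G(r) & (s U r)) | ((s | p) & (r & p)))=False (G(r) & (s U r))=False G(r)=False r=True (s U r)=True s=False ((s | p) & (r & p))=False (s | p)=False p=False (r & p)=False
s_1={s}: ((G(r) & (s U r)) | ((s | p) & (r & p)))=False (G(r) & (s U r))=False G(r)=False r=False (s U r)=True s=True ((s | p) & (r & p))=False (s | p)=True p=False (r & p)=False
s_2={p,r,s}: ((G(r) & (s U r)) | ((s | p) & (r & p)))=True (G(r) & (s U r))=False G(r)=False r=True (s U r)=True s=True ((s | p) & (r & p))=True (s | p)=True p=True (r & p)=True
s_3={p,q,s}: ((G(r) & (s U r)) | ((s | p) & (r & p)))=False (G(r) & (s U r))=False G(r)=False r=False (s U r)=False s=True ((s | p) & (r & p))=False (s | p)=True p=True (r & p)=False
s_4={p,q,s}: ((G(r) & (s U r)) | ((s | p) & (r & p)))=False (G(r) & (s U r))=False G(r)=False r=False (s U r)=False s=True ((s | p) & (r & p))=False (s | p)=True p=True (r & p)=False
s_5={p,s}: ((G(r) & (s U r)) | ((s | p) & (r & p)))=False (G(r) & (s U r))=False G(r)=False r=False (s U r)=False s=True ((s | p) & (r & p))=False (s | p)=True p=True (r & p)=False
Evaluating at position 2: result = True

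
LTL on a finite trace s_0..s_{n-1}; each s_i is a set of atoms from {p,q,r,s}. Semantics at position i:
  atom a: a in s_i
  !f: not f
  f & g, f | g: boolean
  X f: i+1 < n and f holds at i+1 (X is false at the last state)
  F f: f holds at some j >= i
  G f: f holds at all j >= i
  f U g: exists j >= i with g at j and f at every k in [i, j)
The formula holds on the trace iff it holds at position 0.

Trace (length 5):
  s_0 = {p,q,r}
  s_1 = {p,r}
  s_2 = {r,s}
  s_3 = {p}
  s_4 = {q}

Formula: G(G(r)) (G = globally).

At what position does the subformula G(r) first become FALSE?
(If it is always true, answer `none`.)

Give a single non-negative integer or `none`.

Answer: 0

Derivation:
s_0={p,q,r}: G(r)=False r=True
s_1={p,r}: G(r)=False r=True
s_2={r,s}: G(r)=False r=True
s_3={p}: G(r)=False r=False
s_4={q}: G(r)=False r=False
G(G(r)) holds globally = False
First violation at position 0.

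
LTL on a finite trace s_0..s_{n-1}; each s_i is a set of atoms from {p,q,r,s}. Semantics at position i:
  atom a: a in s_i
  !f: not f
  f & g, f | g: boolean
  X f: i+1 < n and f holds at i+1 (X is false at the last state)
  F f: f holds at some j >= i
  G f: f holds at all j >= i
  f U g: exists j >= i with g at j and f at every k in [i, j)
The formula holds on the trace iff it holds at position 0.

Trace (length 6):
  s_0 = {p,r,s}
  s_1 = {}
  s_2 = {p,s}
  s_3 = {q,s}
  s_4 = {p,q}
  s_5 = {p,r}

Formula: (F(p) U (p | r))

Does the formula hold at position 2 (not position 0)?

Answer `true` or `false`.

s_0={p,r,s}: (F(p) U (p | r))=True F(p)=True p=True (p | r)=True r=True
s_1={}: (F(p) U (p | r))=True F(p)=True p=False (p | r)=False r=False
s_2={p,s}: (F(p) U (p | r))=True F(p)=True p=True (p | r)=True r=False
s_3={q,s}: (F(p) U (p | r))=True F(p)=True p=False (p | r)=False r=False
s_4={p,q}: (F(p) U (p | r))=True F(p)=True p=True (p | r)=True r=False
s_5={p,r}: (F(p) U (p | r))=True F(p)=True p=True (p | r)=True r=True
Evaluating at position 2: result = True

Answer: true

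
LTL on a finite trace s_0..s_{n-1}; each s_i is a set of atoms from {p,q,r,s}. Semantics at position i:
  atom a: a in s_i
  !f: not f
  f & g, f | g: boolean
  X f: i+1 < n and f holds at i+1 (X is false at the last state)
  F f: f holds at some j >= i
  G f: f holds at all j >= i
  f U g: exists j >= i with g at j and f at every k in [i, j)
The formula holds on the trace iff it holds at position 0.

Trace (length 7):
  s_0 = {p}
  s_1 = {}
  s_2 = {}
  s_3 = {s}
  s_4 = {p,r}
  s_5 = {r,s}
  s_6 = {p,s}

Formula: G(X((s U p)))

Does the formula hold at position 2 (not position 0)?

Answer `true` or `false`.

s_0={p}: G(X((s U p)))=False X((s U p))=False (s U p)=True s=False p=True
s_1={}: G(X((s U p)))=False X((s U p))=False (s U p)=False s=False p=False
s_2={}: G(X((s U p)))=False X((s U p))=True (s U p)=False s=False p=False
s_3={s}: G(X((s U p)))=False X((s U p))=True (s U p)=True s=True p=False
s_4={p,r}: G(X((s U p)))=False X((s U p))=True (s U p)=True s=False p=True
s_5={r,s}: G(X((s U p)))=False X((s U p))=True (s U p)=True s=True p=False
s_6={p,s}: G(X((s U p)))=False X((s U p))=False (s U p)=True s=True p=True
Evaluating at position 2: result = False

Answer: false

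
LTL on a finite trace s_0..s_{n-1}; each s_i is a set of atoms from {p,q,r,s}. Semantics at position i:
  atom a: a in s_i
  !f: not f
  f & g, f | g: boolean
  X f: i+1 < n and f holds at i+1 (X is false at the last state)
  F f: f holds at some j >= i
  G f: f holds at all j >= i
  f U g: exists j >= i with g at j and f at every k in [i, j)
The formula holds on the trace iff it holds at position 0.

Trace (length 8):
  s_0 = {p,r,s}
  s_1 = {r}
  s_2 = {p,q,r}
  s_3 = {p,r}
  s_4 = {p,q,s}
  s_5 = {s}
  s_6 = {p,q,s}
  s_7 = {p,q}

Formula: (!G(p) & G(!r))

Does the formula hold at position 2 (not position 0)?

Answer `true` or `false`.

s_0={p,r,s}: (!G(p) & G(!r))=False !G(p)=True G(p)=False p=True G(!r)=False !r=False r=True
s_1={r}: (!G(p) & G(!r))=False !G(p)=True G(p)=False p=False G(!r)=False !r=False r=True
s_2={p,q,r}: (!G(p) & G(!r))=False !G(p)=True G(p)=False p=True G(!r)=False !r=False r=True
s_3={p,r}: (!G(p) & G(!r))=False !G(p)=True G(p)=False p=True G(!r)=False !r=False r=True
s_4={p,q,s}: (!G(p) & G(!r))=True !G(p)=True G(p)=False p=True G(!r)=True !r=True r=False
s_5={s}: (!G(p) & G(!r))=True !G(p)=True G(p)=False p=False G(!r)=True !r=True r=False
s_6={p,q,s}: (!G(p) & G(!r))=False !G(p)=False G(p)=True p=True G(!r)=True !r=True r=False
s_7={p,q}: (!G(p) & G(!r))=False !G(p)=False G(p)=True p=True G(!r)=True !r=True r=False
Evaluating at position 2: result = False

Answer: false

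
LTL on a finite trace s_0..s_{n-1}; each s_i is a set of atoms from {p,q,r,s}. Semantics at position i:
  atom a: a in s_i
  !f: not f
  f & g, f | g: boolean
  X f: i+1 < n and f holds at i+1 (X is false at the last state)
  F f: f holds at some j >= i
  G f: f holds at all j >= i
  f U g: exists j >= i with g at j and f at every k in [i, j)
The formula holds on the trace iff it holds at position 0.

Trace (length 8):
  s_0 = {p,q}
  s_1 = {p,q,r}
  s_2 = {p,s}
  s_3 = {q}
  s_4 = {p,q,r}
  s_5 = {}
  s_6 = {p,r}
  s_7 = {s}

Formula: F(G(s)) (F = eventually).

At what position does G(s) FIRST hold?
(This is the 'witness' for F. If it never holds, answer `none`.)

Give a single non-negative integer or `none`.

s_0={p,q}: G(s)=False s=False
s_1={p,q,r}: G(s)=False s=False
s_2={p,s}: G(s)=False s=True
s_3={q}: G(s)=False s=False
s_4={p,q,r}: G(s)=False s=False
s_5={}: G(s)=False s=False
s_6={p,r}: G(s)=False s=False
s_7={s}: G(s)=True s=True
F(G(s)) holds; first witness at position 7.

Answer: 7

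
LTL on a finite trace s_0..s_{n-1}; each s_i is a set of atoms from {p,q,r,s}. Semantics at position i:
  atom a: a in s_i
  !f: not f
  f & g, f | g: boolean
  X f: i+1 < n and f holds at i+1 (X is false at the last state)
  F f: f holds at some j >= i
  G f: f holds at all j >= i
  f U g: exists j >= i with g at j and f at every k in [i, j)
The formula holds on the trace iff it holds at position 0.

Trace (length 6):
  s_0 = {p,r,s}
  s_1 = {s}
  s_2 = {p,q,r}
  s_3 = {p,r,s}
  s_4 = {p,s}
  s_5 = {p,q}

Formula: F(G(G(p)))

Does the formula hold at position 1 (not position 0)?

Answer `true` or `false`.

Answer: true

Derivation:
s_0={p,r,s}: F(G(G(p)))=True G(G(p))=False G(p)=False p=True
s_1={s}: F(G(G(p)))=True G(G(p))=False G(p)=False p=False
s_2={p,q,r}: F(G(G(p)))=True G(G(p))=True G(p)=True p=True
s_3={p,r,s}: F(G(G(p)))=True G(G(p))=True G(p)=True p=True
s_4={p,s}: F(G(G(p)))=True G(G(p))=True G(p)=True p=True
s_5={p,q}: F(G(G(p)))=True G(G(p))=True G(p)=True p=True
Evaluating at position 1: result = True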